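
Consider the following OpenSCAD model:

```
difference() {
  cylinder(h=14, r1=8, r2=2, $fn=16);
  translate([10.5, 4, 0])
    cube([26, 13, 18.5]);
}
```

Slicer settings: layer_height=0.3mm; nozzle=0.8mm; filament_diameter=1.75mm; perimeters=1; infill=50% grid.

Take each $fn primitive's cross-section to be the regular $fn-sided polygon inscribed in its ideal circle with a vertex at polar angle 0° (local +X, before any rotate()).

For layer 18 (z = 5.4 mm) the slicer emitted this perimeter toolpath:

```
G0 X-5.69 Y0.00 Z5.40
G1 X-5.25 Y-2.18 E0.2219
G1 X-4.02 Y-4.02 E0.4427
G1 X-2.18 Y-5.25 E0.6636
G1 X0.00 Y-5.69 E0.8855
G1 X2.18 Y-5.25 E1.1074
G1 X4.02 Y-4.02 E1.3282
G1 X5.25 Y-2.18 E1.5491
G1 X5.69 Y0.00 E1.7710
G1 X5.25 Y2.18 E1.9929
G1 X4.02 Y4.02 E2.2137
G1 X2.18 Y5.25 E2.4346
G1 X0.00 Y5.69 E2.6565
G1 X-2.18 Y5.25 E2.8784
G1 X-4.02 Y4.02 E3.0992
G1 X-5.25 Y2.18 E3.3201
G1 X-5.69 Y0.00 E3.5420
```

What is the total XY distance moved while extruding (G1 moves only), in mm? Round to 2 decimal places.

35.50 mm

Sum the Euclidean lengths of each G1 segment: total = 35.50 mm.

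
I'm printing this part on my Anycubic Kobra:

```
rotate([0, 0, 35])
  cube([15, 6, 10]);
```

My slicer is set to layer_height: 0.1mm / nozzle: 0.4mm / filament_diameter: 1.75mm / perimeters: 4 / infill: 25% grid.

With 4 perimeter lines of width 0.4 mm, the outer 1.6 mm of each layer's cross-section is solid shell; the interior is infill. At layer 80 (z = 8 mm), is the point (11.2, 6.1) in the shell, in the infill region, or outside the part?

outside

At z = 8 mm: the cube is present — its section is the full 15×6 rectangle; (rotated 35° about Z; rotation is an isometry so areas/perimeters/island counts are preserved). Overall, the cross-section is a single solid region. Undo the 35° rotation: the query point maps to (12.673, -1.427) in the un-rotated model frame. The nearest boundary edge runs (0.00, 0.00)→(15.00, 0.00); distance from the point to it = 1.43 mm. The point is not inside any of the regions above, so it lies outside the cross-section (1.43 mm from the nearest boundary).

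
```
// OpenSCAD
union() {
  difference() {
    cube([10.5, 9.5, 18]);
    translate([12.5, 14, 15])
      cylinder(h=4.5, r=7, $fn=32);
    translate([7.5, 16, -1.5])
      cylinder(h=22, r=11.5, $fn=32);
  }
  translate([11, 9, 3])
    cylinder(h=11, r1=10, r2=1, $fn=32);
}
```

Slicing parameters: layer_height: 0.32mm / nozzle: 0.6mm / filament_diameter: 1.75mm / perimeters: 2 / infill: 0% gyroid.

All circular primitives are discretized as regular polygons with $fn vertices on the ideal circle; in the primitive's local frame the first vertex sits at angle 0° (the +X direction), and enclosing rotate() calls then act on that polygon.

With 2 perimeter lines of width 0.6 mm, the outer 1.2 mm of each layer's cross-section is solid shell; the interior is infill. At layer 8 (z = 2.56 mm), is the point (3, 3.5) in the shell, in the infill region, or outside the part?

infill

At z = 2.56 mm: the cube (footprint 10.5×9.5) is included at this height; the cylinder at (12.5, 14) is not intersected at this z (z outside [15, 19.5]); the r=11.5 cylinder at (7.5, 16) contributes a regular 32-gon of circumradius 11.5; Subtracting the remaining from the first: starting from the 10.5×9.5 cube, the r=11.5 cylinder at (7.5, 16) partially overlaps it — only the 45.11 mm² overlap (of its 412.81 mm²) is removed, clipping the outline — 1 connected region; the cone at (11, 9) is absent (z outside [3, 14]); Taking the union: only that combined region is present, so the union is just that shape — 1 connected region. Overall, the cross-section is a single solid region. The nearest boundary edge runs (3.10, 5.38)→(5.26, 4.72); distance from the point to it = 1.82 mm. The point is inside the cross-section and 1.82 mm from the nearest boundary — more than the 1.2 mm shell width (2 × 0.6), so it's in the infill interior.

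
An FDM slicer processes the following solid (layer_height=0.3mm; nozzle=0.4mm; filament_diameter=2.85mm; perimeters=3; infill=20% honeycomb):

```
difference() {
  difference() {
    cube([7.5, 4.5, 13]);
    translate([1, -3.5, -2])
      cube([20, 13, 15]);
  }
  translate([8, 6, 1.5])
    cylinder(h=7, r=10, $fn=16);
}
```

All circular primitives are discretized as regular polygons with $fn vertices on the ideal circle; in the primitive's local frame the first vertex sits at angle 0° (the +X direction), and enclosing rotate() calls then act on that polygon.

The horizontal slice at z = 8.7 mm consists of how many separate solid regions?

1

At z = 8.7 mm: the 7.5×4.5 cube contributes its full rectangle; the cube at (1, -3.5) is present — its section is the full 20×13 rectangle; Subtracting the remaining from the first: starting from the 7.5×4.5 cube, the 20×13 cube at (1, -3.5) partially overlaps it — only the 29.25 mm² overlap (of its 260.00 mm²) is removed, clipping the outline — 1 connected region; the cylinder at (8, 6) is not intersected at this z (z outside [1.5, 8.5]); Subtracting the remaining from the first: none of the subtracted shapes is present at this height, so that combined region is unchanged — 1 connected region. The result has 1 disconnected region.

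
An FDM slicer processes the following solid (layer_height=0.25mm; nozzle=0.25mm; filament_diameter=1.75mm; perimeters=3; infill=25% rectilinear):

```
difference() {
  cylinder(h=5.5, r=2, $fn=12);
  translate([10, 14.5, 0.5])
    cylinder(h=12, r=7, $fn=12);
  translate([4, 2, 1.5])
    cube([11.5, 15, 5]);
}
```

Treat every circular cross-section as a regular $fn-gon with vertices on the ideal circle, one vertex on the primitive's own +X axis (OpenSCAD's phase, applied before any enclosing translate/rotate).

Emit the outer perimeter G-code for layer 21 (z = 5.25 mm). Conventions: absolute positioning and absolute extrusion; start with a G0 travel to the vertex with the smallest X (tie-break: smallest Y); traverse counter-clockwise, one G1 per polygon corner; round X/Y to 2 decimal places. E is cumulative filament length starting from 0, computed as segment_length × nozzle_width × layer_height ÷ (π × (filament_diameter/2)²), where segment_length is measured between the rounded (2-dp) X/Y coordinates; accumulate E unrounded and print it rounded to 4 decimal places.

At z = 5.25 mm: the cylinder: section is a regular 12-gon, circumradius r=2; the r=7 cylinder at (10, 14.5) gives a regular 12-gon of circumradius 7 (constant along its height); the 11.5×15 cube at (4, 2) contributes its full rectangle; Subtracting the remaining from the first: starting from the r=2 cylinder, the r=7 cylinder at (10, 14.5) misses the remaining region (no effect); the 11.5×15 cube at (4, 2) misses the remaining region (no effect) — 1 connected region. The outline is a single polygon with 12 vertices. Extrusion per mm of travel: 0.25 × 0.25 / (π × 0.875²) = 0.025984. Accumulating E over each segment gives final E = 0.3226.

G0 X-2.00 Y0.00 Z5.25
G1 X-1.73 Y-1.00 E0.0269
G1 X-1.00 Y-1.73 E0.0537
G1 X0.00 Y-2.00 E0.0807
G1 X1.00 Y-1.73 E0.1076
G1 X1.73 Y-1.00 E0.1344
G1 X2.00 Y0.00 E0.1613
G1 X1.73 Y1.00 E0.1882
G1 X1.00 Y1.73 E0.2151
G1 X0.00 Y2.00 E0.2420
G1 X-1.00 Y1.73 E0.2689
G1 X-1.73 Y1.00 E0.2957
G1 X-2.00 Y0.00 E0.3226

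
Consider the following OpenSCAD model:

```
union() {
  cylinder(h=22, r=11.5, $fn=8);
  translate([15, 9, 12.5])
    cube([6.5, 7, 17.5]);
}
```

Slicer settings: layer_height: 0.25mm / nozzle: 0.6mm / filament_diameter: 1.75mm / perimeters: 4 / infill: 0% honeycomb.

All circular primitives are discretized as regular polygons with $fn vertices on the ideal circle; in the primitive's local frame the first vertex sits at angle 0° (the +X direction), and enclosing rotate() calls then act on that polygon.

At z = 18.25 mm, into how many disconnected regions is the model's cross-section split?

At z = 18.25 mm: the r=11.5 cylinder gives a regular 8-gon of circumradius 11.5 (constant along its height); the cube at (15, 9) is present — its section is the full 6.5×7 rectangle; Merging all regions: the 2 present regions are separate (no shared area or edge), so areas and boundary lengths simply add and each stays a separate island — 2 connected regions. The result has 2 disconnected regions.

2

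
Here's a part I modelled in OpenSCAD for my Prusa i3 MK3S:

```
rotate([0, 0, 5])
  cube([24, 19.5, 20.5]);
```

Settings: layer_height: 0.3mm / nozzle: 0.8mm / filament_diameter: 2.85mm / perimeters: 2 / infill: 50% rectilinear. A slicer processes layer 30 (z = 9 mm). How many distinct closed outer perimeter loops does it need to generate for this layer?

1

At z = 9 mm: the cube is present — its section is the full 24×19.5 rectangle; (rotated 5° about Z; rotation is an isometry so areas/perimeters/island counts are preserved). The result has 1 disconnected region.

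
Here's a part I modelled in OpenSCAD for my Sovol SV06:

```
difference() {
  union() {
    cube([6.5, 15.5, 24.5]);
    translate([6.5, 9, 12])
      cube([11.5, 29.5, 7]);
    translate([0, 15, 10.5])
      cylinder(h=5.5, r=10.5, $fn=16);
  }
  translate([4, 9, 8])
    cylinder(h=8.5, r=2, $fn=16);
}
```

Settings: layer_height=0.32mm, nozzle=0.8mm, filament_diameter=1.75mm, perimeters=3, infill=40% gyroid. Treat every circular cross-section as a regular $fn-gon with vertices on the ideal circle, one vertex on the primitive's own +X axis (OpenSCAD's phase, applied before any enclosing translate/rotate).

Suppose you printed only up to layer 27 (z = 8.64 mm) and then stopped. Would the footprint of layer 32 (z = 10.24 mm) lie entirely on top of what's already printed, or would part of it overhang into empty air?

entirely on top

Compare the two slices. At z = 8.64: the cube (footprint 6.5×15.5) is included at this height (area 100.75 mm²); the cube at (6.5, 9) is not intersected at this z (z outside [12, 19]); the cylinder at (0, 15) is not intersected at this z (z outside [10.5, 16]); Combining (union): only the 6.5×15.5 cube is present, so the union is just that shape — area = 100.75 mm²; the r=2 cylinder at (4, 9) gives a regular 16-gon of circumradius 2 (constant along its height) (area = (16/2)·2.000²·sin(360°/16) = 12.25 mm²); Taking the first minus the rest: starting from that combined region (100.75 mm²), the r=2 cylinder at (4, 9) lies wholly inside it (removes its full 12.25 mm² and its 12.49 mm outline becomes a hole wall) — area = 88.50 mm². At z = 10.24: the 6.5×15.5 cube contributes its full rectangle (area 100.75 mm²); the cube at (6.5, 9) is not intersected at this z (z outside [12, 19]); the cylinder at (0, 15) is absent (z outside [10.5, 16]); Merging all regions: only the 6.5×15.5 cube is present, so the union is just that shape — area = 100.75 mm²; the cylinder at (4, 9): section is a regular 16-gon, circumradius r=2 (area = (16/2)·2.000²·sin(360°/16) = 12.25 mm²); Subtracting the remaining from the first: starting from that combined region (100.75 mm²), the r=2 cylinder at (4, 9) lies wholly inside it (removes its full 12.25 mm² and its 12.49 mm outline becomes a hole wall) — area = 88.50 mm². Checking containment: the cross-section at z = 10.24 is a subset of the cross-section at z = 8.64.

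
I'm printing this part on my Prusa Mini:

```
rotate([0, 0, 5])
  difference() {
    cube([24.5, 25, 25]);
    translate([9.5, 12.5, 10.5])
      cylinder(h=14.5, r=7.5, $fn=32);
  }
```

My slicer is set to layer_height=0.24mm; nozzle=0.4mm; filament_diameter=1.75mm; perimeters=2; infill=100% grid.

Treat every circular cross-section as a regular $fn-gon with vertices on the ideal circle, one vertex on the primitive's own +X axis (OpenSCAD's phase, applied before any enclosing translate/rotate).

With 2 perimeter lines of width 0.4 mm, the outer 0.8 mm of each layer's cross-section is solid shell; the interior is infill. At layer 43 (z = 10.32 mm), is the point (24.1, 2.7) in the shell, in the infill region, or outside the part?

At z = 10.32 mm: the 24.5×25 cube contributes its full rectangle; the cylinder at (9.5, 12.5) is not intersected at this z (z outside [10.5, 25]); Taking the first minus the rest: none of the subtracted shapes is present at this height, so the 24.5×25 cube is unchanged — 1 connected region; (whole slice rotated 5° about Z — lengths, areas and connectivity unchanged). Overall, the cross-section is a single solid region. Undo the 5° rotation: the query point maps to (24.244, 0.589) in the un-rotated model frame. The nearest boundary edge runs (24.50, 0.00)→(24.50, 25.00); distance from the point to it = 0.26 mm. The point is inside the cross-section, 0.26 mm from the nearest boundary — within the 0.8 mm shell band (2 × 0.4).

shell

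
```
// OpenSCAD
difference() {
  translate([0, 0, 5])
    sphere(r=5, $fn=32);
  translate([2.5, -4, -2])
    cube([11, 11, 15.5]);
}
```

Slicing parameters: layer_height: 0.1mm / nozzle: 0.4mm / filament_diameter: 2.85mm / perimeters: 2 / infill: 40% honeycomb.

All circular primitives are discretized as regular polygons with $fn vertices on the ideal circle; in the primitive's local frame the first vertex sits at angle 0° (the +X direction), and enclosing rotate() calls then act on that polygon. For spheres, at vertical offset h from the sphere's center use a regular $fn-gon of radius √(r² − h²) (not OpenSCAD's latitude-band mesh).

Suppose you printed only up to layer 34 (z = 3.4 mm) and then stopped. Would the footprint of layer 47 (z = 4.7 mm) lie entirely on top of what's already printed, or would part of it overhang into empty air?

Compare the two slices. At z = 3.4: the r=5 sphere contributes a regular 32-gon of circumradius √(5²−1.6²) = 4.737 (area = (32/2)·4.737²·sin(360°/32) = 70.05 mm²); the cube at (2.5, -4) (footprint 11×11) is included at this height (area 121.00 mm²); After the difference (first − rest): starting from the r=5 sphere (70.05 mm²), the 11×11 cube at (2.5, -4) partially overlaps it — only the 12.57 mm² overlap (of its 121.00 mm²) is removed, clipping the outline — area = 57.47 mm². At z = 4.7: the r=5 sphere contributes a regular 32-gon of circumradius √(5²−0.3²) = 4.991 (area = (32/2)·4.991²·sin(360°/32) = 77.76 mm²); the 11×11 cube at (2.5, -4) contributes its full rectangle (area 121.00 mm²); Subtracting the remaining from the first: starting from the r=5 sphere (77.76 mm²), the 11×11 cube at (2.5, -4) partially overlaps it — only the 15.02 mm² overlap (of its 121.00 mm²) is removed, clipping the outline — area = 62.73 mm². Checking containment: at z = 4.7 the cross-section extends beyond the z = 3.4 cross-section by about 5.26 mm².

part overhangs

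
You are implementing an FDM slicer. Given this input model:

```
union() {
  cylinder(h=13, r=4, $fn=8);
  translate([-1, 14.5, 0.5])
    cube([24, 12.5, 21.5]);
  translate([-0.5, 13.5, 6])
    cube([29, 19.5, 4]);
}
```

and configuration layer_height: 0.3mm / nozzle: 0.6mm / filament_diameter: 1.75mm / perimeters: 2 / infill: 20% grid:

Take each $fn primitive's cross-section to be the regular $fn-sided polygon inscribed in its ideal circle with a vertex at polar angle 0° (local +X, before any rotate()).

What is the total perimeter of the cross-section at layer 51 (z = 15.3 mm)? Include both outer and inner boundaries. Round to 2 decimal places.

At z = 15.3 mm: the cylinder does not reach this height (z outside [0, 13]); the 24×12.5 cube at (-1, 14.5) contributes its full rectangle (perimeter 73.00 mm); the cube at (-0.5, 13.5) does not reach this height (z outside [6, 10]); Taking the union: only the 24×12.5 cube at (-1, 14.5) is present, so the union is just that shape — boundary = 73.00 mm. Overall, the cross-section is a single solid region. Total boundary length (outer) = 73.00 mm.

73.00 mm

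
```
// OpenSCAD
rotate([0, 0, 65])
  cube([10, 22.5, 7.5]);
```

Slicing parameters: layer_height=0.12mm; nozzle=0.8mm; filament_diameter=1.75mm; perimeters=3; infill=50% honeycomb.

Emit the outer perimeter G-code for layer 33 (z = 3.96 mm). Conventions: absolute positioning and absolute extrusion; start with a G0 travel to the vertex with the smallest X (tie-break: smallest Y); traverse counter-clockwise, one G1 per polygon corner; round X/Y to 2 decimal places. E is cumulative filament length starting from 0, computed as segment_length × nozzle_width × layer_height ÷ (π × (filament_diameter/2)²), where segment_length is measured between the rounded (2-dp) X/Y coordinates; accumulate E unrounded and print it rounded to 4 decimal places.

G0 X-20.39 Y9.51 Z3.96
G1 X0.00 Y0.00 E0.8980
G1 X4.23 Y9.06 E1.2970
G1 X-16.17 Y18.57 E2.1954
G1 X-20.39 Y9.51 E2.5943

At z = 3.96 mm: the 10×22.5 cube contributes its full rectangle; (whole slice rotated 65° about Z — lengths, areas and connectivity unchanged). The outline is a single polygon with 4 vertices. Extrusion per mm of travel: 0.8 × 0.12 / (π × 0.875²) = 0.039912. Accumulating E over each segment gives final E = 2.5943.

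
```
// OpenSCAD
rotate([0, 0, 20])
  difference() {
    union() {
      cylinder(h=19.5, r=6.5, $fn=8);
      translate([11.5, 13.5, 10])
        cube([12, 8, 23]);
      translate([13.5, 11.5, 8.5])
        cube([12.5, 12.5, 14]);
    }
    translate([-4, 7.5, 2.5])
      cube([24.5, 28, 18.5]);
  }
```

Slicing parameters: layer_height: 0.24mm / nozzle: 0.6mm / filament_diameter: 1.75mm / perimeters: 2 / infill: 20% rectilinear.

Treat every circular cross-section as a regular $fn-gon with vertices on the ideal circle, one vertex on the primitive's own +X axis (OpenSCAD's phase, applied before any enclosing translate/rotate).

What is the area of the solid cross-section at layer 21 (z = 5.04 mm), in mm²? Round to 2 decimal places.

119.50 mm²

At z = 5.04 mm: the r=6.5 cylinder gives a regular 8-gon of circumradius 6.5 (constant along its height) (area = (8/2)·6.500²·sin(360°/8) = 119.50 mm²); the cube at (11.5, 13.5) is absent (z outside [10, 33]); the cube at (13.5, 11.5) is absent (z outside [8.5, 22.5]); Merging all regions: only the r=6.5 cylinder is present, so the union is just that shape — area = 119.50 mm²; the cube at (-4, 7.5) (footprint 24.5×28) is included at this height (area 686.00 mm²); Taking the first minus the rest: starting from the result so far (119.50 mm²), the 24.5×28 cube at (-4, 7.5) misses the remaining region (no effect) — area = 119.50 mm²; (whole slice rotated 20° about Z — lengths, areas and connectivity unchanged). Overall, the cross-section is a single solid region. Net area = 119.50 mm².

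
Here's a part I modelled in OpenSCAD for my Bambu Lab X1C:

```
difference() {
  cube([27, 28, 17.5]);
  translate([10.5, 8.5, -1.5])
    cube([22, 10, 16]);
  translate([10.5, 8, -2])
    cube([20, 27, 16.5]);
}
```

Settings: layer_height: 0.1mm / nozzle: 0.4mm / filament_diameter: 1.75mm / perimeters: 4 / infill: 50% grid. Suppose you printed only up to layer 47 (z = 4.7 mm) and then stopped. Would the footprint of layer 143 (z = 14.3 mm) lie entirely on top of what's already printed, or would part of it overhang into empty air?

entirely on top

Compare the two slices. At z = 4.7: the cube (footprint 27×28) is included at this height (area 756.00 mm²); the cube at (10.5, 8.5) is present — its section is the full 22×10 rectangle (area 220.00 mm²); the 20×27 cube at (10.5, 8) contributes its full rectangle (area 540.00 mm²); Subtracting the remaining from the first: starting from the 27×28 cube (756.00 mm²), the 22×10 cube at (10.5, 8.5) partially overlaps it — only the 165.00 mm² overlap (of its 220.00 mm²) is removed, clipping the outline; the 20×27 cube at (10.5, 8) partially overlaps it — only the 165.00 mm² overlap (of its 540.00 mm²) is removed, clipping the outline — area = 426.00 mm². At z = 14.3: the cube is present — its section is the full 27×28 rectangle (area 756.00 mm²); the cube at (10.5, 8.5) (footprint 22×10) is included at this height (area 220.00 mm²); the cube at (10.5, 8) is present — its section is the full 20×27 rectangle (area 540.00 mm²); Taking the first minus the rest: starting from the 27×28 cube (756.00 mm²), the 22×10 cube at (10.5, 8.5) partially overlaps it — only the 165.00 mm² overlap (of its 220.00 mm²) is removed, clipping the outline; the 20×27 cube at (10.5, 8) partially overlaps it — only the 165.00 mm² overlap (of its 540.00 mm²) is removed, clipping the outline — area = 426.00 mm². Checking containment: the cross-section at z = 14.3 is a subset of the cross-section at z = 4.7.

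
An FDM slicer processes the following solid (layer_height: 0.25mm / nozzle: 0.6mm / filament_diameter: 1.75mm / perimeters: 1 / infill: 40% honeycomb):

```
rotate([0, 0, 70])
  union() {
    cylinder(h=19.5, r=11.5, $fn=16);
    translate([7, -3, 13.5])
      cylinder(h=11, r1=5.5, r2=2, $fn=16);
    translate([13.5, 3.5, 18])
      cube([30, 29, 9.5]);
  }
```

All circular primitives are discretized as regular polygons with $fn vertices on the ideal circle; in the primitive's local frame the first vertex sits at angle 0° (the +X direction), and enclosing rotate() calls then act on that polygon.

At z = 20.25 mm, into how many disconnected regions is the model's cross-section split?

At z = 20.25 mm: the cylinder is not intersected at this z (z outside [0, 19.5]); the cone at (7, -3) (r1=5.5→r2=2) has section circumradius 3.352 here — a regular 16-gon; the cube at (13.5, 3.5) (footprint 30×29) is included at this height; Taking the union: the 2 present regions are separate (no shared area or edge), so areas and boundary lengths simply add and each stays a separate island — 2 connected regions; (whole slice rotated 70° about Z — lengths, areas and connectivity unchanged). The result has 2 disconnected regions.

2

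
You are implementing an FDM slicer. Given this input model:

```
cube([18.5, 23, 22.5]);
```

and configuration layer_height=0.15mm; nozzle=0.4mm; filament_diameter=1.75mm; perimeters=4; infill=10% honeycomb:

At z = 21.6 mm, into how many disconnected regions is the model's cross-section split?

At z = 21.6 mm: the cube is present — its section is the full 18.5×23 rectangle. The result has 1 disconnected region.

1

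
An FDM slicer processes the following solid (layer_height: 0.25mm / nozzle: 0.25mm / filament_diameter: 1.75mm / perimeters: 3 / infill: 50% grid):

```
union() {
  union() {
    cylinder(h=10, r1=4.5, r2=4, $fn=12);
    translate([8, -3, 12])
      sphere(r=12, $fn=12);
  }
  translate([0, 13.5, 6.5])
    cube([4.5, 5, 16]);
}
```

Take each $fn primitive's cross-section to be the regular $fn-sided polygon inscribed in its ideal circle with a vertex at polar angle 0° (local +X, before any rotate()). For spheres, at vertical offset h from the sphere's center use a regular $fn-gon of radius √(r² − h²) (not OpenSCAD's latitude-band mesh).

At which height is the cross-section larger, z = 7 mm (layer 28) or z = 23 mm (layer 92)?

layer 28 (z = 7 mm)

Layer 28 (z = 7): the cone contributes a regular 12-gon of circumradius 4.150 (interpolated between r1=4.5 and r2=4 at t=0.700) (area = (12/2)·4.150²·sin(360°/12) = 51.67 mm²); the r=12 sphere at (8, -3) slices to a regular 12-gon of circumradius 10.909 (√(r²−h²) with h=5 from center) (area = (12/2)·10.909²·sin(360°/12) = 357.00 mm²); Taking the union: the regions partially overlap — summed areas 408.67 mm² minus the doubly-counted overlap 40.70 mm² gives 367.97 mm² — area = 367.97 mm²; the cube at (0, 13.5) (footprint 4.5×5) is included at this height (area 22.50 mm²); Taking the union: the 2 present regions are separate (no shared area or edge), so areas and boundary lengths simply add and each stays a separate island — area = 390.47 mm². So its area = 390.47 mm². Layer 92 (z = 23): the cone is not intersected at this z (z outside [0, 10]); the r=12 sphere at (8, -3) slices to a regular 12-gon of circumradius 4.796 (√(r²−h²) with h=11 from center) (area = (12/2)·4.796²·sin(360°/12) = 69.00 mm²); Merging all regions: only the r=12 sphere at (8, -3) is present, so the union is just that shape — area = 69.00 mm²; the cube at (0, 13.5) is absent (z outside [6.5, 22.5]); Combining (union): only the result so far is present, so the union is just that shape — area = 69.00 mm². So its area = 69.00 mm². Layer 28 is larger (390.47 vs 69.00 mm²).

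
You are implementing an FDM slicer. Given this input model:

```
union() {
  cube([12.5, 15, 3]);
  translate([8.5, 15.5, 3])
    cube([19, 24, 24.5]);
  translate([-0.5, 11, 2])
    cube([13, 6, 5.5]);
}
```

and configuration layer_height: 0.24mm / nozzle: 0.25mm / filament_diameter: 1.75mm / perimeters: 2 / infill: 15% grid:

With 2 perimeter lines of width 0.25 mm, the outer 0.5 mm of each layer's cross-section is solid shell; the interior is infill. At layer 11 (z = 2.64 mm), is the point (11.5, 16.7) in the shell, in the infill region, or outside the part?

shell

At z = 2.64 mm: the 12.5×15 cube contributes its full rectangle; the cube at (8.5, 15.5) does not reach this height (z outside [3, 27.5]); the cube at (-0.5, 11) (footprint 13×6) is included at this height; Merging all regions: the regions partially overlap (shared area 50.00 mm²), so overlapping operands fuse into one piece — 1 connected region. Overall, the cross-section is a single solid region. The nearest boundary edge runs (-0.50, 17.00)→(12.50, 17.00); distance from the point to it = 0.30 mm. The point is inside the cross-section, 0.30 mm from the nearest boundary — within the 0.5 mm shell band (2 × 0.25).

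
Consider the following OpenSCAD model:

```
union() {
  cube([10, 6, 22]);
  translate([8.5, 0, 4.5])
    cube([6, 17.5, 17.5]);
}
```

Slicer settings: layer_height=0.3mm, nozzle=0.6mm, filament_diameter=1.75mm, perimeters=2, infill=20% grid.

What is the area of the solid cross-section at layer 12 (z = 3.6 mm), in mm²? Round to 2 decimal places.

60.00 mm²

At z = 3.6 mm: the cube (footprint 10×6) is included at this height (area 60.00 mm²); the cube at (8.5, 0) does not reach this height (z outside [4.5, 22]); Merging all regions: only the 10×6 cube is present, so the union is just that shape — area = 60.00 mm². Overall, the cross-section is a single solid region. Net area = 60.00 mm².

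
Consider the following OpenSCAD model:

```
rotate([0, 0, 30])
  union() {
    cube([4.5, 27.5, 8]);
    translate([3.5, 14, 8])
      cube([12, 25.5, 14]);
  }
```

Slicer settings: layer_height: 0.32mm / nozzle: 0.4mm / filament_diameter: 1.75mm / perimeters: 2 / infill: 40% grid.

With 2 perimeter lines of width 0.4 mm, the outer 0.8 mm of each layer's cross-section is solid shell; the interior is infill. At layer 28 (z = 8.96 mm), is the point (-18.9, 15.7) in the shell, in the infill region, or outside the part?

At z = 8.96 mm: the cube is not intersected at this z (z outside [0, 8]); the cube at (3.5, 14) is present — its section is the full 12×25.5 rectangle; Taking the union: only the 12×25.5 cube at (3.5, 14) is present, so the union is just that shape — 1 connected region; (whole slice rotated 30° about Z — lengths, areas and connectivity unchanged). Overall, the cross-section is a single solid region. Undo the 30° rotation: the query point maps to (-8.518, 23.047) in the un-rotated model frame. The nearest boundary edge runs (3.50, 39.50)→(3.50, 14.00); distance from the point to it = 12.02 mm. The point is not inside any of the regions above, so it lies outside the cross-section (12.02 mm from the nearest boundary).

outside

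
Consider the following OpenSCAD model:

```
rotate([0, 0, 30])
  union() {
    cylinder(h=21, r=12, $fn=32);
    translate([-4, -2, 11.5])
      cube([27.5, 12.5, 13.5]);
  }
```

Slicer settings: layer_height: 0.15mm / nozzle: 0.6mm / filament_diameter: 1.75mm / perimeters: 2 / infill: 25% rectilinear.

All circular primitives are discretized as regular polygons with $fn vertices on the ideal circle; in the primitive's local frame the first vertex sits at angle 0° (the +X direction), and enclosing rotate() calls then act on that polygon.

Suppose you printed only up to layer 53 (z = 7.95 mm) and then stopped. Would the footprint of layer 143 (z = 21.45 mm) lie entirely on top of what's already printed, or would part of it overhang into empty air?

part overhangs

Compare the two slices. At z = 7.95: the r=12 cylinder contributes a regular 32-gon of circumradius 12 (area = (32/2)·12.000²·sin(360°/32) = 449.49 mm²); the cube at (-4, -2) does not reach this height (z outside [11.5, 25]); Combining (union): only the r=12 cylinder is present, so the union is just that shape — area = 449.49 mm²; (whole slice rotated 30° about Z — lengths, areas and connectivity unchanged). At z = 21.45: the cylinder is not intersected at this z (z outside [0, 21]); the cube at (-4, -2) (footprint 27.5×12.5) is included at this height (area 343.75 mm²); Merging all regions: only the 27.5×12.5 cube at (-4, -2) is present, so the union is just that shape — area = 343.75 mm²; (whole slice rotated 30° about Z — lengths, areas and connectivity unchanged). Checking containment: at z = 21.45 the cross-section extends beyond the z = 7.95 cross-section by about 163.23 mm².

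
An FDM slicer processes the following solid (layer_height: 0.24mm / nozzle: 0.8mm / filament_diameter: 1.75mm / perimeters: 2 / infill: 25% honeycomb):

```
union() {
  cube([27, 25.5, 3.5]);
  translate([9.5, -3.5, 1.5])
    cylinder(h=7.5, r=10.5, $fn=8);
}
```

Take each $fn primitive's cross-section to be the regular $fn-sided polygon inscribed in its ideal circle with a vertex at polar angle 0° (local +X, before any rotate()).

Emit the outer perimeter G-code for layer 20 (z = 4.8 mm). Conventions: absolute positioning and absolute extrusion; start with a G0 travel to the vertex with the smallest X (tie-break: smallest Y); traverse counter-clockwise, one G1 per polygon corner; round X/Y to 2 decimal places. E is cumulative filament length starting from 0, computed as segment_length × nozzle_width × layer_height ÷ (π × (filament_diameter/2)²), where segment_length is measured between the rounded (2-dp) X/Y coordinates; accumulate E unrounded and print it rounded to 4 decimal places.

At z = 4.8 mm: the cube does not reach this height (z outside [0, 3.5]); the r=10.5 cylinder at (9.5, -3.5) contributes a regular 8-gon of circumradius 10.5; Taking the union: only the r=10.5 cylinder at (9.5, -3.5) is present, so the union is just that shape — 1 connected region. The outline is a single polygon with 8 vertices. Extrusion per mm of travel: 0.8 × 0.24 / (π × 0.875²) = 0.079824. Accumulating E over each segment gives final E = 5.1304.

G0 X-1.00 Y-3.50 Z4.80
G1 X2.08 Y-10.92 E0.6413
G1 X9.50 Y-14.00 E1.2826
G1 X16.92 Y-10.92 E1.9239
G1 X20.00 Y-3.50 E2.5652
G1 X16.92 Y3.92 E3.2065
G1 X9.50 Y7.00 E3.8478
G1 X2.08 Y3.92 E4.4891
G1 X-1.00 Y-3.50 E5.1304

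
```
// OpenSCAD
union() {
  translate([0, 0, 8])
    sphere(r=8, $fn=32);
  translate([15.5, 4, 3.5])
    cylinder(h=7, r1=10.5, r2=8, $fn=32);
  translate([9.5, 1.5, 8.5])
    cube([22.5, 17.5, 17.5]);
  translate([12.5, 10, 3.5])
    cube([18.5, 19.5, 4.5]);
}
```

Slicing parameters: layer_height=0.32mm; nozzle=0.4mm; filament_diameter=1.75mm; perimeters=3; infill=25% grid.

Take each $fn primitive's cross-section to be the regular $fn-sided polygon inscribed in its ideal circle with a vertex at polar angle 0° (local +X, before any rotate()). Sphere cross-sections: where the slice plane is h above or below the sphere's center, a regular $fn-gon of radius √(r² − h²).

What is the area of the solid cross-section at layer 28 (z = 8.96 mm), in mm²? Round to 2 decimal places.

At z = 8.96 mm: the sphere: section is a regular 32-gon, circumradius = √(r²−h²) = √(8²−0.96²) = 7.942 (area = (32/2)·7.942²·sin(360°/32) = 196.90 mm²); the cone at (15.5, 4): at t=0.780 of its height the radius interpolates to r₁+(r₂−r₁)t = 8.550, giving a regular 32-gon of that circumradius (area = (32/2)·8.550²·sin(360°/32) = 228.19 mm²); the cube at (9.5, 1.5) is present — its section is the full 22.5×17.5 rectangle (area 393.75 mm²); the cube at (12.5, 10) is absent (z outside [3.5, 8]); Taking the union: the regions partially overlap — summed areas 818.83 mm² minus the doubly-counted overlap 140.64 mm² gives 678.19 mm² — area = 678.19 mm². Overall, the cross-section is a single solid region. Net area = 678.19 mm².

678.19 mm²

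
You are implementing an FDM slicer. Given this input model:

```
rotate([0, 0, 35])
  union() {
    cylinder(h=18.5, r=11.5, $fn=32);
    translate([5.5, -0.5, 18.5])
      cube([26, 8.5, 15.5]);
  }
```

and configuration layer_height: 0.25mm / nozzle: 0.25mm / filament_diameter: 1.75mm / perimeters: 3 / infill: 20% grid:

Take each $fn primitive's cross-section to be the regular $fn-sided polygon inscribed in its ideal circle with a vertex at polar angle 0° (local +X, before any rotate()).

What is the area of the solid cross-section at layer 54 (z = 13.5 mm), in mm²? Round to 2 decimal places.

412.81 mm²

At z = 13.5 mm: the r=11.5 cylinder contributes a regular 32-gon of circumradius 11.5 (area = (32/2)·11.500²·sin(360°/32) = 412.81 mm²); the cube at (5.5, -0.5) is absent (z outside [18.5, 34]); Merging all regions: only the r=11.5 cylinder is present, so the union is just that shape — area = 412.81 mm²; (rotated 35° about Z; rotation is an isometry so areas/perimeters/island counts are preserved). Overall, the cross-section is a single solid region. Net area = 412.81 mm².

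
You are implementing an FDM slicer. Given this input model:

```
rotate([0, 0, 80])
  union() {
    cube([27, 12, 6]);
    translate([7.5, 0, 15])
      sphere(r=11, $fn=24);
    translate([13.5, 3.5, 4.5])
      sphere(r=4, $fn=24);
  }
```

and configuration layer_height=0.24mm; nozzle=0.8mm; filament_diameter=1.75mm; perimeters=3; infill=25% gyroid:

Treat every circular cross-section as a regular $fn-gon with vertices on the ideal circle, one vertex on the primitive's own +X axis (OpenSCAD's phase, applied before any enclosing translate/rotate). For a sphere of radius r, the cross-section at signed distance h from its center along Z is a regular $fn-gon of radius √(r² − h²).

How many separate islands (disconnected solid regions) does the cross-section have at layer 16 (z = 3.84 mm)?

At z = 3.84 mm: the 27×12 cube contributes its full rectangle; the sphere at (7.5, 0) is absent (|z−center|=11.160 > r=11); the sphere at (13.5, 3.5): section is a regular 24-gon, circumradius = √(r²−h²) = √(4²−0.66²) = 3.945; Taking the union: the regions partially overlap (shared area 47.34 mm²), so overlapping operands fuse into one piece — 1 connected region; (rotated 80° about Z; rotation is an isometry so areas/perimeters/island counts are preserved). Overall, the cross-section is a single solid region. Island count = 1.

1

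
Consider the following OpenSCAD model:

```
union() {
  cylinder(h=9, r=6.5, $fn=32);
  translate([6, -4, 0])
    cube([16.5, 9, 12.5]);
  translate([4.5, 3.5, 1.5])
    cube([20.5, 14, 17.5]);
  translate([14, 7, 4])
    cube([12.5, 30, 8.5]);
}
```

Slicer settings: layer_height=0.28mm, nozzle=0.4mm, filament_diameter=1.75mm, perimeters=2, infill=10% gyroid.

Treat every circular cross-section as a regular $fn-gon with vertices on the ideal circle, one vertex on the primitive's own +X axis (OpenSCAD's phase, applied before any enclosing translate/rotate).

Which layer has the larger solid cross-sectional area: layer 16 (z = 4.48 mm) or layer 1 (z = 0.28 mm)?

layer 16 (z = 4.48 mm)

Layer 16 (z = 4.48): the cylinder: section is a regular 32-gon, circumradius r=6.5 (area = (32/2)·6.500²·sin(360°/32) = 131.88 mm²); the cube at (6, -4) is present — its section is the full 16.5×9 rectangle (area 148.50 mm²); the 20.5×14 cube at (4.5, 3.5) contributes its full rectangle (area 287.00 mm²); the cube at (14, 7) (footprint 12.5×30) is included at this height (area 375.00 mm²); Combining (union): the regions partially overlap — summed areas 942.38 mm² minus the doubly-counted overlap 142.42 mm² gives 799.96 mm² — area = 799.96 mm². So its area = 799.96 mm². Layer 1 (z = 0.28): the r=6.5 cylinder gives a regular 32-gon of circumradius 6.5 (constant along its height) (area = (32/2)·6.500²·sin(360°/32) = 131.88 mm²); the 16.5×9 cube at (6, -4) contributes its full rectangle (area 148.50 mm²); the cube at (4.5, 3.5) is not intersected at this z (z outside [1.5, 19]); the cube at (14, 7) does not reach this height (z outside [4, 12.5]); Combining (union): the regions partially overlap — summed areas 280.38 mm² minus the doubly-counted overlap 1.57 mm² gives 278.81 mm² — area = 278.81 mm². So its area = 278.81 mm². Layer 16 is larger (799.96 vs 278.81 mm²).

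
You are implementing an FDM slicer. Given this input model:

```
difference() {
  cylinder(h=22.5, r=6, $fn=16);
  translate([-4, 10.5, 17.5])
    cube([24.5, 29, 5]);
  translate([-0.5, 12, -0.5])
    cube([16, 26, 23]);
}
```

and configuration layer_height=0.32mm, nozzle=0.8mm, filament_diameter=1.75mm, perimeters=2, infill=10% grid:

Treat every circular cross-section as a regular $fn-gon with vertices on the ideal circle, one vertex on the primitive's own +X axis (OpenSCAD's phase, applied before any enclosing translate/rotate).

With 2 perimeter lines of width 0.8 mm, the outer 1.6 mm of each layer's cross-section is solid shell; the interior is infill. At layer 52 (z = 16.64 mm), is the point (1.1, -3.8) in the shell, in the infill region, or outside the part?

infill

At z = 16.64 mm: the r=6 cylinder contributes a regular 16-gon of circumradius 6; the cube at (-4, 10.5) is not intersected at this z (z outside [17.5, 22.5]); the cube at (-0.5, 12) (footprint 16×26) is included at this height; Taking the first minus the rest: starting from the r=6 cylinder, the 16×26 cube at (-0.5, 12) misses the remaining region (no effect) — 1 connected region. Overall, the cross-section is a single solid region. The nearest boundary edge runs (2.30, -5.54)→(-0.00, -6.00); distance from the point to it = 1.94 mm. The point is inside the cross-section and 1.94 mm from the nearest boundary — more than the 1.6 mm shell width (2 × 0.8), so it's in the infill interior.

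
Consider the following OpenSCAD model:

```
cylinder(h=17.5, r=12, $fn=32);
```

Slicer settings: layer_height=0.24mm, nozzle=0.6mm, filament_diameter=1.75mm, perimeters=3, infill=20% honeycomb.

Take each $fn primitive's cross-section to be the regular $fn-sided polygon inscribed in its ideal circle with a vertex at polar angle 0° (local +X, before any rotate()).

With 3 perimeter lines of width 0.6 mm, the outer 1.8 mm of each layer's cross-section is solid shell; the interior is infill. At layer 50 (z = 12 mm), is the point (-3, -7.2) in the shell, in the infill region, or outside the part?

infill

At z = 12 mm: the r=12 cylinder gives a regular 32-gon of circumradius 12 (constant along its height). Overall, the cross-section is a single solid region. The nearest boundary edge runs (-6.67, -9.98)→(-4.59, -11.09); distance from the point to it = 4.18 mm. The point is inside the cross-section and 4.18 mm from the nearest boundary — more than the 1.8 mm shell width (3 × 0.6), so it's in the infill interior.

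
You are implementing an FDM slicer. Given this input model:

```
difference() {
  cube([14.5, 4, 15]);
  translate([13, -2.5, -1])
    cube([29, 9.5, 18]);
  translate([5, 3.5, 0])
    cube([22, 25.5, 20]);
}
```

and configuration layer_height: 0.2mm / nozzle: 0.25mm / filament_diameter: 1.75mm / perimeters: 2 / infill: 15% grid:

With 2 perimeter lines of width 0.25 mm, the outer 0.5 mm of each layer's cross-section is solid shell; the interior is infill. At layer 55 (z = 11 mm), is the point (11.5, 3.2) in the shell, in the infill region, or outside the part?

shell

At z = 11 mm: the cube (footprint 14.5×4) is included at this height; the 29×9.5 cube at (13, -2.5) contributes its full rectangle; the 22×25.5 cube at (5, 3.5) contributes its full rectangle; Taking the first minus the rest: starting from the 14.5×4 cube, the 29×9.5 cube at (13, -2.5) partially overlaps it — only the 6.00 mm² overlap (of its 275.50 mm²) is removed, clipping the outline; the 22×25.5 cube at (5, 3.5) partially overlaps it — only the 4.00 mm² overlap (of its 561.00 mm²) is removed, clipping the outline — 1 connected region. Overall, the cross-section is a single solid region. The nearest boundary edge runs (5.00, 3.50)→(13.00, 3.50); distance from the point to it = 0.30 mm. The point is inside the cross-section, 0.30 mm from the nearest boundary — within the 0.5 mm shell band (2 × 0.25).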